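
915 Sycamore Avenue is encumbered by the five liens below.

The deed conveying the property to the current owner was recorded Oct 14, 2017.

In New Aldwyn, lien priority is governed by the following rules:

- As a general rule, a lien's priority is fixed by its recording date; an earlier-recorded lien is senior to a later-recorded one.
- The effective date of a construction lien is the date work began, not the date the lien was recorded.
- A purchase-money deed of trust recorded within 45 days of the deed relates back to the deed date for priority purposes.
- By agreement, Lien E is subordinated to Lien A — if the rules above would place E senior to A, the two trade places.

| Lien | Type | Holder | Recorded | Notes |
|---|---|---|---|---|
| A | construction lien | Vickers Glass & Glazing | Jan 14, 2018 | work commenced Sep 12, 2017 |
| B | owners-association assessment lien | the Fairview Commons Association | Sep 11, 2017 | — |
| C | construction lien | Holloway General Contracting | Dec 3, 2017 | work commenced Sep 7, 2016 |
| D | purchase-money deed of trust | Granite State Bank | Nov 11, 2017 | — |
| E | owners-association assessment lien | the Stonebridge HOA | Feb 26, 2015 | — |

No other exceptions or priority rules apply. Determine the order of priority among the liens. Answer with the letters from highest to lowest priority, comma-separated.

Effective dates after the stated exceptions: A is treated as recorded Sep 12, 2017, the work-commencement date; C's effective date is Sep 7, 2016, when work began; D was recorded within the 45-day window, so its effective date is the deed date Oct 14, 2017.
By effective date: E (Feb 26, 2015), C (Sep 7, 2016), B (Sep 11, 2017), A (Sep 12, 2017), D (Oct 14, 2017).
E would otherwise be senior to A, so under the subordination agreement E and A exchange positions.

A, C, B, E, D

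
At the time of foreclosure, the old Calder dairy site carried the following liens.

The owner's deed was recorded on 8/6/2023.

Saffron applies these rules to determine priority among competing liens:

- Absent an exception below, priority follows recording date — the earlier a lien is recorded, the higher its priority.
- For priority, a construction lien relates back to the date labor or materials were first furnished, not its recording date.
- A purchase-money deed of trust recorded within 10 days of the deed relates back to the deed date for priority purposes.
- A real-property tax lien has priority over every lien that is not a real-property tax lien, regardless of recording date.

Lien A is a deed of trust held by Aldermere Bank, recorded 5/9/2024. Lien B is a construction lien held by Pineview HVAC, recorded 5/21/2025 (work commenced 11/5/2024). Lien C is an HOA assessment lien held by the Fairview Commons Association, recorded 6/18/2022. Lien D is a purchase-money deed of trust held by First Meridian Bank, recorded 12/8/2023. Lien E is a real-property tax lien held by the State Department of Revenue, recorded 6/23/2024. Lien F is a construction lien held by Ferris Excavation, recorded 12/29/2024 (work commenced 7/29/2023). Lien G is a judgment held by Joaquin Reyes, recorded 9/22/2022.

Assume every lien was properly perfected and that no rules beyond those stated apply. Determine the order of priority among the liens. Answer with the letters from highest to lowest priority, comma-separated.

E, C, G, F, D, A, B

Adjusting effective dates: B's effective date is 11/5/2024, when work began; D missed the 10-day window (124 days after the deed), so its recording date stands; F relates back to 7/29/2023 (work commenced).
E is a real-property tax lien, so it outranks all other liens regardless of date.
Remaining liens by effective date: C (6/18/2022), G (9/22/2022), F (7/29/2023), D (12/8/2023), A (5/9/2024), B (11/5/2024).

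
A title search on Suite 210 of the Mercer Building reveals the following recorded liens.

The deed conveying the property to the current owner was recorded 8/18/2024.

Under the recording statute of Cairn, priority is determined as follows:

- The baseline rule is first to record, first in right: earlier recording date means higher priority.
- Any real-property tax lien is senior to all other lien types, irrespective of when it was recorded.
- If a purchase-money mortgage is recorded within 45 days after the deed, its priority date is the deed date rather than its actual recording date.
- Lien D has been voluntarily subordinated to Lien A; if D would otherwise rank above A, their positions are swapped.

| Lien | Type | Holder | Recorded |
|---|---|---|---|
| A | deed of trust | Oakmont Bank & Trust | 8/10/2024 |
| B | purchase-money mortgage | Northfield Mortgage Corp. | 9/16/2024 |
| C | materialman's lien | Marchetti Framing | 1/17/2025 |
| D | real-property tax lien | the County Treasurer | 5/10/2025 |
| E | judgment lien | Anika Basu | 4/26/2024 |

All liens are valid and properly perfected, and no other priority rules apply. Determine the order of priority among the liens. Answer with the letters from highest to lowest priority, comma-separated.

Effective dates after the stated exceptions: B relates back to the deed date 8/18/2024.
D is a real-property tax lien and takes priority over every other lien.
Ordering the rest by effective date: E (4/26/2024), A (8/10/2024), B (8/18/2024), C (1/17/2025).
The subordination applies — D was senior to A — so D and A swap.

A, E, D, B, C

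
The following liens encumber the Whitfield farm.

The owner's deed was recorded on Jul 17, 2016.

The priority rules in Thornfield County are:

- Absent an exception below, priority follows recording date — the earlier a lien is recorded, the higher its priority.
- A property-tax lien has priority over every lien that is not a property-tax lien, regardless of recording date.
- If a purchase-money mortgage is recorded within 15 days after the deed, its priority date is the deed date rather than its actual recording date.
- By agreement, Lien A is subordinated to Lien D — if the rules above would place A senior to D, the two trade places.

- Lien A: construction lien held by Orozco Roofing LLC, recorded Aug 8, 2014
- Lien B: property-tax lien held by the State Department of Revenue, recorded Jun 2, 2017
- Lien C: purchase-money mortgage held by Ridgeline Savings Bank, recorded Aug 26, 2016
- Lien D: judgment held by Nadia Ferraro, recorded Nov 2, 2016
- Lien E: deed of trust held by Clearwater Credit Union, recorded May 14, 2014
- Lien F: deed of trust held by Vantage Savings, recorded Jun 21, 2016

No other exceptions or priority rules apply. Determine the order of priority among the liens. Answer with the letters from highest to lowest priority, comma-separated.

B, E, D, F, C, A

Adjusting effective dates: C missed the 15-day window (40 days after the deed), so its recording date stands.
B is a property-tax lien and takes priority over every other lien.
Ordering the rest by effective date: E (May 14, 2014), A (Aug 8, 2014), F (Jun 21, 2016), C (Aug 26, 2016), D (Nov 2, 2016).
A is senior to D before the subordination, so the two trade places.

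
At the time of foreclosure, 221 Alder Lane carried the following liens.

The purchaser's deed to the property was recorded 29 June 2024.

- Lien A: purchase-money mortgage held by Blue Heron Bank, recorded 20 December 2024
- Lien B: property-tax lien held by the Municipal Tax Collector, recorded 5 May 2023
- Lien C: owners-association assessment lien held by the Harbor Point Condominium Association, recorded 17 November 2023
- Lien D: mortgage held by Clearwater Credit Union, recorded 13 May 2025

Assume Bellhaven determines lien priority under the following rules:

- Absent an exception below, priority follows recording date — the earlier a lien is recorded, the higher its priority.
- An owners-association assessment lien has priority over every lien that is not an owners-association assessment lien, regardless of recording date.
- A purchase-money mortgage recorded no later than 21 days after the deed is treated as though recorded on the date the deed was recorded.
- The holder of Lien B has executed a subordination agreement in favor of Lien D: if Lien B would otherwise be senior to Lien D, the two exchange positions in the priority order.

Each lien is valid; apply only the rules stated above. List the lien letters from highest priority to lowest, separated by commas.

Effective dates after the stated exceptions: A missed the 21-day window (174 days after the deed), so its recording date stands.
As an owners-association assessment lien, C is senior to every other lien.
Remaining liens by effective date: B (5 May 2023), A (20 December 2024), D (13 May 2025).
Because B would otherwise rank above D, the subordination swaps them.

C, D, A, B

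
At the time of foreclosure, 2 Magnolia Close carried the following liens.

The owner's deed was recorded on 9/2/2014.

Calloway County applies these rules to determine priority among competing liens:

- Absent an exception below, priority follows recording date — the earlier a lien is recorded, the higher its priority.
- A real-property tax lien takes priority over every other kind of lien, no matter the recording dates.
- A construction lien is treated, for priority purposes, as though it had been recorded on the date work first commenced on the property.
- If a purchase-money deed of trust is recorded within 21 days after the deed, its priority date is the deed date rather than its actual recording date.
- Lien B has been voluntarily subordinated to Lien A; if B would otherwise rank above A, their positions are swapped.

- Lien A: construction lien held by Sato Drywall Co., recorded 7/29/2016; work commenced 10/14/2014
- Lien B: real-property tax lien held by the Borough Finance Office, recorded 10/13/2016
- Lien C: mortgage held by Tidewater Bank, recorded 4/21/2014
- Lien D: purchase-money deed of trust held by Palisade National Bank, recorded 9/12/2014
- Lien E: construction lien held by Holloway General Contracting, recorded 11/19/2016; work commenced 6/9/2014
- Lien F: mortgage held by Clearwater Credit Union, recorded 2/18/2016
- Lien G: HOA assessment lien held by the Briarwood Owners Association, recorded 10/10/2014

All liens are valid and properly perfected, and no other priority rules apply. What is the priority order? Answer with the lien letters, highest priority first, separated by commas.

Adjusting effective dates: A relates back to 10/14/2014 (work commenced); D was recorded within the 21-day window, so its effective date is the deed date 9/2/2014; E relates back to 6/9/2014 (work commenced).
As a real-property tax lien, B is senior to every other lien.
Ordering the rest by effective date: C (4/21/2014), E (6/9/2014), D (9/2/2014), G (10/10/2014), A (10/14/2014), F (2/18/2016).
The subordination applies — B was senior to A — so B and A swap.

A, C, E, D, G, B, F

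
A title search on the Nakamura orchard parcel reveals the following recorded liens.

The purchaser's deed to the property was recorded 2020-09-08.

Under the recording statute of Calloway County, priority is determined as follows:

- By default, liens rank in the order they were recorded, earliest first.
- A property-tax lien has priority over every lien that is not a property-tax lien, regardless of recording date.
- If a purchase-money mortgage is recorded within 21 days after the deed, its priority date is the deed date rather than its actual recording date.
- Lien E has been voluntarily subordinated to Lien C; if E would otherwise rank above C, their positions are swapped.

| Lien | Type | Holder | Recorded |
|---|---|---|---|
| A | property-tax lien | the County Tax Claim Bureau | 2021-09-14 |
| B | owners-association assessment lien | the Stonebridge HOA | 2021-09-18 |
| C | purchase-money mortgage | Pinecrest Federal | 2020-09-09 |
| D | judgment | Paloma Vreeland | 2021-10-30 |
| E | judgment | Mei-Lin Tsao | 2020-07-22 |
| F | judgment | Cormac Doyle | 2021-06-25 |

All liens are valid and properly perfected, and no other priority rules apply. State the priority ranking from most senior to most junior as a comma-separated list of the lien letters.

Effective dates: C was recorded within the 21-day window, so its effective date is the deed date 2020-09-08.
A, as a property-tax lien, has superpriority and ranks first.
Remaining liens by effective date: E (2020-07-22), C (2020-09-08), F (2021-06-25), B (2021-09-18), D (2021-10-30).
Because E would otherwise rank above C, the subordination swaps them.

A, C, E, F, B, D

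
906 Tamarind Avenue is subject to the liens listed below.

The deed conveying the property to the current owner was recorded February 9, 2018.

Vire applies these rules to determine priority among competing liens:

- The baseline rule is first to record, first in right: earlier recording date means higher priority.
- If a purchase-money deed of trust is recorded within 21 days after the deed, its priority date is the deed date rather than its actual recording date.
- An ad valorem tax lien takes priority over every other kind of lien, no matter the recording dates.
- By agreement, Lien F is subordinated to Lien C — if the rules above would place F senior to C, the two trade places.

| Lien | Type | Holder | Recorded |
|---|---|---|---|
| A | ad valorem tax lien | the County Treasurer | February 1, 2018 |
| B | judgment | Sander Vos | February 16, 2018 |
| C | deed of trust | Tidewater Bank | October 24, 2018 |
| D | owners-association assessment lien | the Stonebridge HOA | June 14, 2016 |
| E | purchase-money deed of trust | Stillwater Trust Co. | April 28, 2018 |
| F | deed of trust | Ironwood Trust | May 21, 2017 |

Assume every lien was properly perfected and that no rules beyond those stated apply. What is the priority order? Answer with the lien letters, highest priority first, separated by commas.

Effective dates after the stated exceptions: E was recorded 78 days after the deed — beyond 21 days — so no relation-back applies.
As an ad valorem tax lien, A is senior to every other lien.
Remaining liens by effective date: D (June 14, 2016), F (May 21, 2017), B (February 16, 2018), E (April 28, 2018), C (October 24, 2018).
Because F would otherwise rank above C, the subordination swaps them.

A, D, C, B, E, F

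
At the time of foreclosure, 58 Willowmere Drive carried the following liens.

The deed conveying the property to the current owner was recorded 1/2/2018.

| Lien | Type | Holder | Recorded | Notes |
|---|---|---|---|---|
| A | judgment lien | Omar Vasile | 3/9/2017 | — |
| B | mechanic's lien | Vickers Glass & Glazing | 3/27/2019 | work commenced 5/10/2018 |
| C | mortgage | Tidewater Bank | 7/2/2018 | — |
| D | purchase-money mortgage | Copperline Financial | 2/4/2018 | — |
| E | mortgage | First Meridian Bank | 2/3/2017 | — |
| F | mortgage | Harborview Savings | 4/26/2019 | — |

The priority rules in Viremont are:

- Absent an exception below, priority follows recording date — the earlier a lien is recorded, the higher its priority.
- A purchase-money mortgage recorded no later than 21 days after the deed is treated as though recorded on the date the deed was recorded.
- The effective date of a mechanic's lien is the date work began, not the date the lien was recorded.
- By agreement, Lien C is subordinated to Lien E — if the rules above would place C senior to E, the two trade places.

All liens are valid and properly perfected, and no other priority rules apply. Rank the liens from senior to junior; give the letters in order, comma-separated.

E, A, D, B, C, F

First, effective dates: B relates back to 5/10/2018 (work commenced); D was recorded 33 days after the deed — beyond 21 days — so no relation-back applies.
By effective date: E (2/3/2017), A (3/9/2017), D (2/4/2018), B (5/10/2018), C (7/2/2018), F (4/26/2019).
C already ranks below E; the subordination has no effect.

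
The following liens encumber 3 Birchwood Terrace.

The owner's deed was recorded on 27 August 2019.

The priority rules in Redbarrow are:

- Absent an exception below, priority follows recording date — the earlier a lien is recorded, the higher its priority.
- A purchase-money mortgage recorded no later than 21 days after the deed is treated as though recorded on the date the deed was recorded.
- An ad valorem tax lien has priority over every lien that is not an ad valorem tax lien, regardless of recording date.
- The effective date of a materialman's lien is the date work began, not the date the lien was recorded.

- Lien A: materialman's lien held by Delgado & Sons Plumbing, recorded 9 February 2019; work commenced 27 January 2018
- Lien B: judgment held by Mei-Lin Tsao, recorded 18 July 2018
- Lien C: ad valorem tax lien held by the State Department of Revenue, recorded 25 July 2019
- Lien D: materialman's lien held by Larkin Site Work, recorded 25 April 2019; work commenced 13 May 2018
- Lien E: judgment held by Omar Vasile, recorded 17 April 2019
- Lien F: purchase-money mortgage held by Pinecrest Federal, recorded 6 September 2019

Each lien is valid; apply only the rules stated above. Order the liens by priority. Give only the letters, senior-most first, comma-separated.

Effective dates: A relates back to 27 January 2018 (work commenced); D relates back to 13 May 2018 (work commenced); F relates back to the deed date 27 August 2019.
C is an ad valorem tax lien and takes priority over every other lien.
Ordering the rest by effective date: A (27 January 2018), D (13 May 2018), B (18 July 2018), E (17 April 2019), F (27 August 2019).

C, A, D, B, E, F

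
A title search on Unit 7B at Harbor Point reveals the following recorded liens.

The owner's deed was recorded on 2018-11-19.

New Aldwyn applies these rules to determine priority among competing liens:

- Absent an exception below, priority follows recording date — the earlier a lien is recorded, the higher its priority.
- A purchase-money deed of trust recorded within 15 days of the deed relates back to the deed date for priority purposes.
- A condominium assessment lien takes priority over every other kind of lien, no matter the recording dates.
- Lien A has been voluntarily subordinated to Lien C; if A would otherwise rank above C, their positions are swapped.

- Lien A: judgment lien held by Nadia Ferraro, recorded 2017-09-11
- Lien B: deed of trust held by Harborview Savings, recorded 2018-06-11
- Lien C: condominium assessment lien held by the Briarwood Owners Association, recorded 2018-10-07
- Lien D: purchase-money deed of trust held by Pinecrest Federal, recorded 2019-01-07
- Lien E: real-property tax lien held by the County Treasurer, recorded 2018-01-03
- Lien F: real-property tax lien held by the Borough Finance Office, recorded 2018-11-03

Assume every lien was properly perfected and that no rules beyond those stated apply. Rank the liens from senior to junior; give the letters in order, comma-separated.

C, A, E, B, F, D

Adjusting effective dates: D was recorded 49 days after the deed — beyond 15 days — so no relation-back applies.
C is a condominium assessment lien, so it outranks all other liens regardless of date.
The other liens, earliest effective date first: A (2017-09-11), E (2018-01-03), B (2018-06-11), F (2018-11-03), D (2019-01-07).
A is already junior to C, so the subordination agreement changes nothing.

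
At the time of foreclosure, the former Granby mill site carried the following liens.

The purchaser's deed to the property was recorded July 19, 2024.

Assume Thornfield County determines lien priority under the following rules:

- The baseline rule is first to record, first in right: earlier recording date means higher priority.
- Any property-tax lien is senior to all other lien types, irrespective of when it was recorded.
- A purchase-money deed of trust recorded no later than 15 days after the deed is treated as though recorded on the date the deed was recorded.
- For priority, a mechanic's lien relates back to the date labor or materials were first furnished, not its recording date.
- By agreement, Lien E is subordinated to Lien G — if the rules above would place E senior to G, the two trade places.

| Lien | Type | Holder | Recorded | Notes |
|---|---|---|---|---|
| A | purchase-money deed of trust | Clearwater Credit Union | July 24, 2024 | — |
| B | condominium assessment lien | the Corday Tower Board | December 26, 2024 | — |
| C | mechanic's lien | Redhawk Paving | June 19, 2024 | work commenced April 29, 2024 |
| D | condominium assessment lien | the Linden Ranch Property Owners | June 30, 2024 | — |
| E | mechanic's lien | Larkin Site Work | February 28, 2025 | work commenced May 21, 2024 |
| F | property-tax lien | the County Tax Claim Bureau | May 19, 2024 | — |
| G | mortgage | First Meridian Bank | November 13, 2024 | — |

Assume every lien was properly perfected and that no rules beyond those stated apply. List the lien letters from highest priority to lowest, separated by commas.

First, effective dates: A was recorded within the 15-day window, so its effective date is the deed date July 19, 2024; C is treated as recorded April 29, 2024, the work-commencement date; E's effective date is May 21, 2024, when work began.
F is a property-tax lien, so it outranks all other liens regardless of date.
The other liens, earliest effective date first: C (April 29, 2024), E (May 21, 2024), D (June 30, 2024), A (July 19, 2024), G (November 13, 2024), B (December 26, 2024).
The subordination applies — E was senior to G — so E and G swap.

F, C, G, D, A, E, B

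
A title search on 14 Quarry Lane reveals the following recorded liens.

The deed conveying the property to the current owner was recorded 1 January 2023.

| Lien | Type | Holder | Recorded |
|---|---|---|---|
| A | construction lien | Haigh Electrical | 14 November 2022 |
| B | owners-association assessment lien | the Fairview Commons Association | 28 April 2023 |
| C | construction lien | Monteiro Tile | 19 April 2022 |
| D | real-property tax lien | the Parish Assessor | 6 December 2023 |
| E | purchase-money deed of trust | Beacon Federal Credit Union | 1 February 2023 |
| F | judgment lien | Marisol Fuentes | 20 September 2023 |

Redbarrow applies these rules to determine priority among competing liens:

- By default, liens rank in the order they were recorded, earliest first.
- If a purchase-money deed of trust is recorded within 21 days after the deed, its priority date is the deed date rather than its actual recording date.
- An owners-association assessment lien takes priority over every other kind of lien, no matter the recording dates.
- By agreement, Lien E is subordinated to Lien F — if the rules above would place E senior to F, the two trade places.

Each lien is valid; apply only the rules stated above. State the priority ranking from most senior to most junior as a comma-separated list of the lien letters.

B, C, A, F, E, D

Effective dates: E was recorded 31 days after the deed — beyond 21 days — so no relation-back applies.
B, as an owners-association assessment lien, has superpriority and ranks first.
The other liens, earliest effective date first: C (19 April 2022), A (14 November 2022), E (1 February 2023), F (20 September 2023), D (6 December 2023).
E would otherwise be senior to F, so under the subordination agreement E and F exchange positions.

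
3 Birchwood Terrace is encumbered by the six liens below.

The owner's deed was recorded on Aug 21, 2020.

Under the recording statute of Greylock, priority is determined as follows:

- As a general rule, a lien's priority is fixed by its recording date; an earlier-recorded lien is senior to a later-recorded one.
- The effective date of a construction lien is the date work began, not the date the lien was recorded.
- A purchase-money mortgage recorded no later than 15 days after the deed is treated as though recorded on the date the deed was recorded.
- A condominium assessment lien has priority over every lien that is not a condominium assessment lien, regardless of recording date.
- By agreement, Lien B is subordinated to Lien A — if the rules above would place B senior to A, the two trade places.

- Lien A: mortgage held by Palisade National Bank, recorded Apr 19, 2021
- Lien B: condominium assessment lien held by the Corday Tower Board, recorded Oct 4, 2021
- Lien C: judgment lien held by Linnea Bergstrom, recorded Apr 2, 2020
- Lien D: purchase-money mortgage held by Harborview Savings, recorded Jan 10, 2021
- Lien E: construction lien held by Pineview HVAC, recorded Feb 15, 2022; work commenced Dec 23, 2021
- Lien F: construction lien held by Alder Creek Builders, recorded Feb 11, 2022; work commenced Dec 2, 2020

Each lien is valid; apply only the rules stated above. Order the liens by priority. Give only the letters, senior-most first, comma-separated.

A, C, F, D, B, E

Effective dates after the stated exceptions: D missed the 15-day window (142 days after the deed), so its recording date stands; E relates back to Dec 23, 2021 (work commenced); F is treated as recorded Dec 2, 2020, the work-commencement date.
As a condominium assessment lien, B is senior to every other lien.
Remaining liens by effective date: C (Apr 2, 2020), F (Dec 2, 2020), D (Jan 10, 2021), A (Apr 19, 2021), E (Dec 23, 2021).
B would otherwise be senior to A, so under the subordination agreement B and A exchange positions.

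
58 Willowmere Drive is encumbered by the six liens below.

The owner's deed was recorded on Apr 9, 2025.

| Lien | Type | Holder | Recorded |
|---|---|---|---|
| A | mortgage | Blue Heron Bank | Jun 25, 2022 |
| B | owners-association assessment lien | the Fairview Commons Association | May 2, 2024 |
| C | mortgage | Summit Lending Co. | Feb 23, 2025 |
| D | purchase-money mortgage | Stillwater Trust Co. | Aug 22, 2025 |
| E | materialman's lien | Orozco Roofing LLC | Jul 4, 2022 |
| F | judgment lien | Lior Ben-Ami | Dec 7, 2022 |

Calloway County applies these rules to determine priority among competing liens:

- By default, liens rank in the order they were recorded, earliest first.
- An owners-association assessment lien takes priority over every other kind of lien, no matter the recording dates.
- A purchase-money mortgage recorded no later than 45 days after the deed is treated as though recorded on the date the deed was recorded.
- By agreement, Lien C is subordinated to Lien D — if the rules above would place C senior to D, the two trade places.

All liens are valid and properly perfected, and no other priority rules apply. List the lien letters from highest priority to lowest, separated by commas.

First, effective dates: D was recorded 135 days after the deed — beyond 45 days — so no relation-back applies.
B is an owners-association assessment lien and takes priority over every other lien.
The other liens, earliest effective date first: A (Jun 25, 2022), E (Jul 4, 2022), F (Dec 7, 2022), C (Feb 23, 2025), D (Aug 22, 2025).
Because C would otherwise rank above D, the subordination swaps them.

B, A, E, F, D, C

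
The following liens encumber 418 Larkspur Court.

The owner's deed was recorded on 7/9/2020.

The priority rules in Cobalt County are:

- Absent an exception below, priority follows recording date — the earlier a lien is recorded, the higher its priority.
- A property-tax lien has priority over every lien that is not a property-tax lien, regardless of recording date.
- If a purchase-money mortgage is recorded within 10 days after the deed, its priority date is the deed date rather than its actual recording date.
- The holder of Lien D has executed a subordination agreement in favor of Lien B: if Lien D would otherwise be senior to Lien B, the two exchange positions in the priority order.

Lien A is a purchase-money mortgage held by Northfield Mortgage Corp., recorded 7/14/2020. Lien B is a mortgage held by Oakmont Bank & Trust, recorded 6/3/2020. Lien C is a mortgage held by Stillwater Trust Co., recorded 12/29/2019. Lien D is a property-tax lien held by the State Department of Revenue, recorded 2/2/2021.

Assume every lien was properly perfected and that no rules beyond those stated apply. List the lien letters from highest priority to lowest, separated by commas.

Adjusting effective dates: A's effective date is the deed date, 7/9/2020.
D, as a property-tax lien, has superpriority and ranks first.
Ordering the rest by effective date: C (12/29/2019), B (6/3/2020), A (7/9/2020).
D would otherwise be senior to B, so under the subordination agreement D and B exchange positions.

B, C, D, A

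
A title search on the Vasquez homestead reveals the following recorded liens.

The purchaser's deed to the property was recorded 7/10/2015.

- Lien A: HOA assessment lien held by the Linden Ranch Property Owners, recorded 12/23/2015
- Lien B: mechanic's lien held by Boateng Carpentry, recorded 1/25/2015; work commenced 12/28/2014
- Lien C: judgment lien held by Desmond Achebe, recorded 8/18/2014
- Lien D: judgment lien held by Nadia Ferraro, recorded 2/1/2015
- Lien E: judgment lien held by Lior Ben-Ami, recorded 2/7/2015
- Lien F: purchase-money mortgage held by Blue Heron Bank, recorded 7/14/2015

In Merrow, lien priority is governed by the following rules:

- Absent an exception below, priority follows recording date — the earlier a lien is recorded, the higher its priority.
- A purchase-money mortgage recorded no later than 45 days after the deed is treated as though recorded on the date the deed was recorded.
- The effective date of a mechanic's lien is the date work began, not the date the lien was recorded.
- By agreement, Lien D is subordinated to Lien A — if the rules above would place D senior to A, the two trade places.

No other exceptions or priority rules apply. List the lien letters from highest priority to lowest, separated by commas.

C, B, A, E, F, D

First, effective dates: B relates back to 12/28/2014 (work commenced); F relates back to the deed date 7/10/2015.
Sorted by effective date: C (8/18/2014), B (12/28/2014), D (2/1/2015), E (2/7/2015), F (7/10/2015), A (12/23/2015).
The subordination applies — D was senior to A — so D and A swap.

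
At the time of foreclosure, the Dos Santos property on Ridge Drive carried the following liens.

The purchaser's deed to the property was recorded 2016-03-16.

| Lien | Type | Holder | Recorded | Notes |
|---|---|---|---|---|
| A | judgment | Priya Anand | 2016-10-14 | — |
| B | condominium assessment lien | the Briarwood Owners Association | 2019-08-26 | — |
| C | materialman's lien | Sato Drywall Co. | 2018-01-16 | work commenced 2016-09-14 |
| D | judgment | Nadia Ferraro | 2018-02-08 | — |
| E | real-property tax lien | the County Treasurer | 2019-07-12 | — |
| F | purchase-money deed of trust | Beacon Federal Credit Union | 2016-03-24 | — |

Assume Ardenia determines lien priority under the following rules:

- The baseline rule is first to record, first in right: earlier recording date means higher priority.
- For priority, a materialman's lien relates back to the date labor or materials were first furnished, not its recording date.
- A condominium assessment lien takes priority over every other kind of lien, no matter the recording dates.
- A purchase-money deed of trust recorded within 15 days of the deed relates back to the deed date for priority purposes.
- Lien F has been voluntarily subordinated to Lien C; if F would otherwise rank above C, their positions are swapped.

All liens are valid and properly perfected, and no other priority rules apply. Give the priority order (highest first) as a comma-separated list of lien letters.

Effective dates after the stated exceptions: C's effective date is 2016-09-14, when work began; F's effective date is the deed date, 2016-03-16.
B is a condominium assessment lien and takes priority over every other lien.
The other liens, earliest effective date first: F (2016-03-16), C (2016-09-14), A (2016-10-14), D (2018-02-08), E (2019-07-12).
F is senior to C before the subordination, so the two trade places.

B, C, F, A, D, E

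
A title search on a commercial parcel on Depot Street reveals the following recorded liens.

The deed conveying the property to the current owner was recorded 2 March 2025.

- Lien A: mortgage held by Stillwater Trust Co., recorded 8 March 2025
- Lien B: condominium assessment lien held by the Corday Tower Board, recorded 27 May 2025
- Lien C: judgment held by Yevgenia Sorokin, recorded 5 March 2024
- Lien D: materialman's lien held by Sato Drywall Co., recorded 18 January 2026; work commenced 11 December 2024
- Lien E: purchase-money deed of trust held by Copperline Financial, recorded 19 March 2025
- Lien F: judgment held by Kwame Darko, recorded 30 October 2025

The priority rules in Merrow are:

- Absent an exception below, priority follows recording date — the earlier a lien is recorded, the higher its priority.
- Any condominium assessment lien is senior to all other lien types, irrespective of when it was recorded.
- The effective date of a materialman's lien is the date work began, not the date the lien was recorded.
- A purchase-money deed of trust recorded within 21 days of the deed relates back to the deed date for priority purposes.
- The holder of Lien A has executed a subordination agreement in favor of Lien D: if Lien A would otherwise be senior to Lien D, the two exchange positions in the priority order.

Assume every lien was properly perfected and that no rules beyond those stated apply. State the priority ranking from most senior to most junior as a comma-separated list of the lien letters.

B, C, D, E, A, F

Adjusting effective dates: D is treated as recorded 11 December 2024, the work-commencement date; E's effective date is the deed date, 2 March 2025.
B, as a condominium assessment lien, has superpriority and ranks first.
Ordering the rest by effective date: C (5 March 2024), D (11 December 2024), E (2 March 2025), A (8 March 2025), F (30 October 2025).
A already ranks below D; the subordination has no effect.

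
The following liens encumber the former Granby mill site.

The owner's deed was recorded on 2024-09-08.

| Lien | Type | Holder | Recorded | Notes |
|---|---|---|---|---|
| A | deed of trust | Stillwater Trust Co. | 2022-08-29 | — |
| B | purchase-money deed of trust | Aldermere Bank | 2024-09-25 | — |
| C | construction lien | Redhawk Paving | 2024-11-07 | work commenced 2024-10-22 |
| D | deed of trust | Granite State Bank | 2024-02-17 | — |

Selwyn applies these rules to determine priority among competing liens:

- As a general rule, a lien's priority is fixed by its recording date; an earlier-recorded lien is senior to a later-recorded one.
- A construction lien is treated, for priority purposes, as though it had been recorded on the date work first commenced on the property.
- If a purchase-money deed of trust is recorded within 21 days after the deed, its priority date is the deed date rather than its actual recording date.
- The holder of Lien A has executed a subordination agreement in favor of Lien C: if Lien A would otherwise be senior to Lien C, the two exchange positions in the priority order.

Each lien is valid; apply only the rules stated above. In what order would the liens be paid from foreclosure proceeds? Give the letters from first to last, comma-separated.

Effective dates after the stated exceptions: B relates back to the deed date 2024-09-08; C's effective date is 2024-10-22, when work began.
By effective date, earliest first: A (2022-08-29), D (2024-02-17), B (2024-09-08), C (2024-10-22).
The subordination applies — A was senior to C — so A and C swap.

C, D, B, A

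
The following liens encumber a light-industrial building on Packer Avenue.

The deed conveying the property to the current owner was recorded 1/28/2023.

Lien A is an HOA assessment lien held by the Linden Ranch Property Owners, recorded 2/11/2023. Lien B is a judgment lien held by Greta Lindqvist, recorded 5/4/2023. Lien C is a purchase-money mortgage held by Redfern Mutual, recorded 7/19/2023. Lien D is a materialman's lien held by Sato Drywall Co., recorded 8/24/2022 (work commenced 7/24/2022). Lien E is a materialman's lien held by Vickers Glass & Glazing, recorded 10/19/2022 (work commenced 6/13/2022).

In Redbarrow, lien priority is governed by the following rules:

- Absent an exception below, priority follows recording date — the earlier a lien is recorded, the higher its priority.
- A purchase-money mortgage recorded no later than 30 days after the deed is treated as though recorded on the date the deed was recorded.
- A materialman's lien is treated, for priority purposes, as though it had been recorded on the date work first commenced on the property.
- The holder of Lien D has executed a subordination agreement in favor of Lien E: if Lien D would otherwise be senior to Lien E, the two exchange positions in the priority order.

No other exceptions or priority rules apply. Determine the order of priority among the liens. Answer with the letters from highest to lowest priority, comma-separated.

First, effective dates: C was recorded 172 days after the deed, outside the 30-day window, so it keeps its recording date; D relates back to 7/24/2022 (work commenced); E is treated as recorded 6/13/2022, the work-commencement date.
Ordering by effective date: E (6/13/2022), D (7/24/2022), A (2/11/2023), B (5/4/2023), C (7/19/2023).
D already ranks below E; the subordination has no effect.

E, D, A, B, C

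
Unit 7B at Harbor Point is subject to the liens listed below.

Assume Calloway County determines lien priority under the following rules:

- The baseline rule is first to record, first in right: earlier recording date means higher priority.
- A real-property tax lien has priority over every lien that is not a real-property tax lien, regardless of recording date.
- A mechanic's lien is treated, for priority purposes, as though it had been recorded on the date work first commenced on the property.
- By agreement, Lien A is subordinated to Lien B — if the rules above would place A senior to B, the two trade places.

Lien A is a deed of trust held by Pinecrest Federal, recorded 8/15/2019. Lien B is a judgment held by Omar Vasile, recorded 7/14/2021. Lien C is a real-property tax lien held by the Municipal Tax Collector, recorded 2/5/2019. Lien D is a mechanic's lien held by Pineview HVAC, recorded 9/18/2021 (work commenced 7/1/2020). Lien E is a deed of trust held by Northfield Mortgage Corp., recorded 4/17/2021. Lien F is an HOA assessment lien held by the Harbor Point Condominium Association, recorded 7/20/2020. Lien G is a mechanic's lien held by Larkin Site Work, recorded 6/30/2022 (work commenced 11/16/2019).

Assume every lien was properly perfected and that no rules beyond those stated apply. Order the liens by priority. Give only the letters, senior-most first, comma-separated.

C, B, G, D, F, E, A

First, effective dates: D relates back to 7/1/2020 (work commenced); G relates back to 11/16/2019 (work commenced).
C is a real-property tax lien, so it outranks all other liens regardless of date.
Remaining liens by effective date: A (8/15/2019), G (11/16/2019), D (7/1/2020), F (7/20/2020), E (4/17/2021), B (7/14/2021).
The subordination applies — A was senior to B — so A and B swap.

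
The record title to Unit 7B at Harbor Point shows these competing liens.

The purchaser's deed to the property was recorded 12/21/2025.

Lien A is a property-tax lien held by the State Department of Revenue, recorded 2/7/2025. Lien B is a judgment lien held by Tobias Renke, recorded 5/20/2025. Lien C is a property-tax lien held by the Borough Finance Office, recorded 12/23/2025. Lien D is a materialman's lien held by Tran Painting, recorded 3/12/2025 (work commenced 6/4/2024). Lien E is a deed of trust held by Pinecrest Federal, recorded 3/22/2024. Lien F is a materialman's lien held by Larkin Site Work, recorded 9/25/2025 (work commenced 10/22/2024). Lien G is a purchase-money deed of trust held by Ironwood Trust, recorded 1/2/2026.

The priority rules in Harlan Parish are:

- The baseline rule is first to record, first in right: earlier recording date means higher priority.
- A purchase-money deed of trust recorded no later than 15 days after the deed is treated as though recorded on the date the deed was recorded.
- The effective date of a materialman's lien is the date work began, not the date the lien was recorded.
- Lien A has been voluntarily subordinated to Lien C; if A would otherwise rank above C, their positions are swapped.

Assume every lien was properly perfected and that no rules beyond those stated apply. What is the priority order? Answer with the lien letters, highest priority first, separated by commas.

E, D, F, C, B, G, A

Adjusting effective dates: D is treated as recorded 6/4/2024, the work-commencement date; F relates back to 10/22/2024 (work commenced); G's effective date is the deed date, 12/21/2025.
Ordering by effective date: E (3/22/2024), D (6/4/2024), F (10/22/2024), A (2/7/2025), B (5/20/2025), G (12/21/2025), C (12/23/2025).
A would otherwise be senior to C, so under the subordination agreement A and C exchange positions.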